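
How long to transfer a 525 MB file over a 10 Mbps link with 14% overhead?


Effective throughput = 10 * (1 - 14/100) = 8.6 Mbps
File size in Mb = 525 * 8 = 4200 Mb
Time = 4200 / 8.6
Time = 488.3721 seconds


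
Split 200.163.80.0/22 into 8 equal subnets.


New prefix = 22 + 3 = 25
Each subnet has 128 addresses
  200.163.80.0/25
  200.163.80.128/25
  200.163.81.0/25
  200.163.81.128/25
  200.163.82.0/25
  200.163.82.128/25
  200.163.83.0/25
  200.163.83.128/25
Subnets: 200.163.80.0/25, 200.163.80.128/25, 200.163.81.0/25, 200.163.81.128/25, 200.163.82.0/25, 200.163.82.128/25, 200.163.83.0/25, 200.163.83.128/25


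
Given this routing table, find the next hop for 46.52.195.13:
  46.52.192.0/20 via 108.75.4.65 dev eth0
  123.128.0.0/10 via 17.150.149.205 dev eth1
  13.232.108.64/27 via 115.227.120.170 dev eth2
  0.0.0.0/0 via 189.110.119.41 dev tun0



Longest prefix match for 46.52.195.13:
  /20 46.52.192.0: MATCH
  /10 123.128.0.0: no
  /27 13.232.108.64: no
  /0 0.0.0.0: MATCH
Selected: next-hop 108.75.4.65 via eth0 (matched /20)


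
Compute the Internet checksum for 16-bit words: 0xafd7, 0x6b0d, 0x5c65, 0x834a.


Sum all words (with carry folding):
+ 0xafd7 = 0xafd7
+ 0x6b0d = 0x1ae5
+ 0x5c65 = 0x774a
+ 0x834a = 0xfa94
One's complement: ~0xfa94
Checksum = 0x056b


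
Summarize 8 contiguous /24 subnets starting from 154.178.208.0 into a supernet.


Original prefix: /24
Number of subnets: 8 = 2^3
New prefix = 24 - 3 = 21
Supernet: 154.178.208.0/21


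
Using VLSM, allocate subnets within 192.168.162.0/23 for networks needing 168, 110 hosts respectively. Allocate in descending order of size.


168 hosts -> /24 (254 usable): 192.168.162.0/24
110 hosts -> /25 (126 usable): 192.168.163.0/25
Allocation: 192.168.162.0/24 (168 hosts, 254 usable); 192.168.163.0/25 (110 hosts, 126 usable)


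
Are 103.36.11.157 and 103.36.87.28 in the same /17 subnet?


Mask: 255.255.128.0
103.36.11.157 AND mask = 103.36.0.0
103.36.87.28 AND mask = 103.36.0.0
Yes, same subnet (103.36.0.0)


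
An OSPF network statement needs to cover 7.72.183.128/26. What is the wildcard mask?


Subnet mask: 255.255.255.192
Wildcard = 255.255.255.255 - subnet mask
255 - 255 = 0
255 - 255 = 0
255 - 255 = 0
255 - 192 = 63
Wildcard: 0.0.0.63


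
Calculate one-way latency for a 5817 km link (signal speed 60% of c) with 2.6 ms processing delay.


Speed = 0.6 * 3e5 km/s = 180000 km/s
Propagation delay = 5817 / 180000 = 0.0323 s = 32.3167 ms
Processing delay = 2.6 ms
Total one-way latency = 34.9167 ms


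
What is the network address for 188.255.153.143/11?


IP:   10111100.11111111.10011001.10001111
Mask: 11111111.11100000.00000000.00000000
AND operation:
Net:  10111100.11100000.00000000.00000000
Network: 188.224.0.0/11


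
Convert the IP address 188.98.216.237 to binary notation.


188 = 10111100
98 = 01100010
216 = 11011000
237 = 11101101
Binary: 10111100.01100010.11011000.11101101


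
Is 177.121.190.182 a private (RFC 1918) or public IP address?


RFC 1918 private ranges:
  10.0.0.0/8 (10.0.0.0 - 10.255.255.255)
  172.16.0.0/12 (172.16.0.0 - 172.31.255.255)
  192.168.0.0/16 (192.168.0.0 - 192.168.255.255)
Public (not in any RFC 1918 range)


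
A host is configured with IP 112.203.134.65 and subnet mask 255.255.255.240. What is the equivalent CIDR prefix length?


Binary: 11111111.11111111.11111111.11110000
Count leading 1s
Prefix: /28


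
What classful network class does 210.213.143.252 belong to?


First octet: 210
Binary: 11010010
110xxxxx -> Class C (192-223)
Class C, default mask 255.255.255.0 (/24)


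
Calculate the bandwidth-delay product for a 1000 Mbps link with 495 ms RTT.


BDP = bandwidth * RTT
= 1000 Mbps * 495 ms
= 1000 * 1e6 * 495 / 1000 bits
= 495000000 bits
= 61875000 bytes
= 60424.8047 KB
BDP = 495000000 bits (61875000 bytes)


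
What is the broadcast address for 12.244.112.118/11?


Network: 12.224.0.0/11
Host bits = 21
Set all host bits to 1:
Broadcast: 12.255.255.255


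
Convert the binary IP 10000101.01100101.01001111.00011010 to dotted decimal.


10000101 = 133
01100101 = 101
01001111 = 79
00011010 = 26
IP: 133.101.79.26


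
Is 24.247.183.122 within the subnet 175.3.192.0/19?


Subnet network: 175.3.192.0
Test IP AND mask: 24.247.160.0
No, 24.247.183.122 is not in 175.3.192.0/19


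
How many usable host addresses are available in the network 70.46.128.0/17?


Host bits = 32 - 17 = 15
Total addresses = 2^15 = 32768
Usable = total - 2 (network and broadcast)
Usable hosts: 32766


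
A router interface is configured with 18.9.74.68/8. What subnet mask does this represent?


/8 means 8 network bits, 24 host bits
Binary: 11111111000000000000000000000000
Mask: 255.0.0.0


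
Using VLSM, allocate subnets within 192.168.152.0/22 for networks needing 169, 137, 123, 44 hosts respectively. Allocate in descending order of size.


169 hosts -> /24 (254 usable): 192.168.152.0/24
137 hosts -> /24 (254 usable): 192.168.153.0/24
123 hosts -> /25 (126 usable): 192.168.154.0/25
44 hosts -> /26 (62 usable): 192.168.154.128/26
Allocation: 192.168.152.0/24 (169 hosts, 254 usable); 192.168.153.0/24 (137 hosts, 254 usable); 192.168.154.0/25 (123 hosts, 126 usable); 192.168.154.128/26 (44 hosts, 62 usable)


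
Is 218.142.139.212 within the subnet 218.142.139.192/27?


Subnet network: 218.142.139.192
Test IP AND mask: 218.142.139.192
Yes, 218.142.139.212 is in 218.142.139.192/27


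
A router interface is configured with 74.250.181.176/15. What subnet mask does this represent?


/15 means 15 network bits, 17 host bits
Binary: 11111111111111100000000000000000
Mask: 255.254.0.0


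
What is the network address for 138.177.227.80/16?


IP:   10001010.10110001.11100011.01010000
Mask: 11111111.11111111.00000000.00000000
AND operation:
Net:  10001010.10110001.00000000.00000000
Network: 138.177.0.0/16


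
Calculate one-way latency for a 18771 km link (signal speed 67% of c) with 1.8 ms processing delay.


Speed = 0.67 * 3e5 km/s = 201000 km/s
Propagation delay = 18771 / 201000 = 0.0934 s = 93.3881 ms
Processing delay = 1.8 ms
Total one-way latency = 95.1881 ms


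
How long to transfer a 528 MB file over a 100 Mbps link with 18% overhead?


Effective throughput = 100 * (1 - 18/100) = 82 Mbps
File size in Mb = 528 * 8 = 4224 Mb
Time = 4224 / 82
Time = 51.5122 seconds


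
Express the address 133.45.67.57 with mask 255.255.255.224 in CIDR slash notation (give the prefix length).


Binary: 11111111.11111111.11111111.11100000
Count leading 1s
Prefix: /27


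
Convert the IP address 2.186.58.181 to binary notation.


2 = 00000010
186 = 10111010
58 = 00111010
181 = 10110101
Binary: 00000010.10111010.00111010.10110101


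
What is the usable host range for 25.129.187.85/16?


Network: 25.129.0.0
Broadcast: 25.129.255.255
First usable = network + 1
Last usable = broadcast - 1
Range: 25.129.0.1 to 25.129.255.254


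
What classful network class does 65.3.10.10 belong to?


First octet: 65
Binary: 01000001
0xxxxxxx -> Class A (1-126)
Class A, default mask 255.0.0.0 (/8)


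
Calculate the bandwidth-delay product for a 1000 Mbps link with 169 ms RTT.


BDP = bandwidth * RTT
= 1000 Mbps * 169 ms
= 1000 * 1e6 * 169 / 1000 bits
= 169000000 bits
= 21125000 bytes
= 20629.8828 KB
BDP = 169000000 bits (21125000 bytes)


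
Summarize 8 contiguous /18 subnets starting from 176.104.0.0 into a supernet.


Original prefix: /18
Number of subnets: 8 = 2^3
New prefix = 18 - 3 = 15
Supernet: 176.104.0.0/15


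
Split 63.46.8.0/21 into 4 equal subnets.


New prefix = 21 + 2 = 23
Each subnet has 512 addresses
  63.46.8.0/23
  63.46.10.0/23
  63.46.12.0/23
  63.46.14.0/23
Subnets: 63.46.8.0/23, 63.46.10.0/23, 63.46.12.0/23, 63.46.14.0/23


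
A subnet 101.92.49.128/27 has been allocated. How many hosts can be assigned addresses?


Host bits = 32 - 27 = 5
Total addresses = 2^5 = 32
Usable = total - 2 (network and broadcast)
Usable hosts: 30


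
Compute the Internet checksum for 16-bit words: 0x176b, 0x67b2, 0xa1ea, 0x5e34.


Sum all words (with carry folding):
+ 0x176b = 0x176b
+ 0x67b2 = 0x7f1d
+ 0xa1ea = 0x2108
+ 0x5e34 = 0x7f3c
One's complement: ~0x7f3c
Checksum = 0x80c3


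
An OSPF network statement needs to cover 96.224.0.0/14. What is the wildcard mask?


Subnet mask: 255.252.0.0
Wildcard = 255.255.255.255 - subnet mask
255 - 255 = 0
255 - 252 = 3
255 - 0 = 255
255 - 0 = 255
Wildcard: 0.3.255.255


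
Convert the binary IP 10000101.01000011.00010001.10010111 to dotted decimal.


10000101 = 133
01000011 = 67
00010001 = 17
10010111 = 151
IP: 133.67.17.151


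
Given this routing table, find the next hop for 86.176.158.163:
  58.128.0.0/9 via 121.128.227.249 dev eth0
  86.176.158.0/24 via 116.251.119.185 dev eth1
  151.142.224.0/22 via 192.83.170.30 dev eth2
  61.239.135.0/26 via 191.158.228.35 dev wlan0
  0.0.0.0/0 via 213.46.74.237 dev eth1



Longest prefix match for 86.176.158.163:
  /9 58.128.0.0: no
  /24 86.176.158.0: MATCH
  /22 151.142.224.0: no
  /26 61.239.135.0: no
  /0 0.0.0.0: MATCH
Selected: next-hop 116.251.119.185 via eth1 (matched /24)


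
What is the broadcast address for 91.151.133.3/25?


Network: 91.151.133.0/25
Host bits = 7
Set all host bits to 1:
Broadcast: 91.151.133.127


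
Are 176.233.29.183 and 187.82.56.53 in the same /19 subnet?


Mask: 255.255.224.0
176.233.29.183 AND mask = 176.233.0.0
187.82.56.53 AND mask = 187.82.32.0
No, different subnets (176.233.0.0 vs 187.82.32.0)


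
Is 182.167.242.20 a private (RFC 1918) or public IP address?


RFC 1918 private ranges:
  10.0.0.0/8 (10.0.0.0 - 10.255.255.255)
  172.16.0.0/12 (172.16.0.0 - 172.31.255.255)
  192.168.0.0/16 (192.168.0.0 - 192.168.255.255)
Public (not in any RFC 1918 range)


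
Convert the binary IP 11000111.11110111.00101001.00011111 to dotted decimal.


11000111 = 199
11110111 = 247
00101001 = 41
00011111 = 31
IP: 199.247.41.31


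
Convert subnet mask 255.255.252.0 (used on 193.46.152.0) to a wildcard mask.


Subnet mask: 255.255.252.0
Wildcard = 255.255.255.255 - subnet mask
255 - 255 = 0
255 - 255 = 0
255 - 252 = 3
255 - 0 = 255
Wildcard: 0.0.3.255


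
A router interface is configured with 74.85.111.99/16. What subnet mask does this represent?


/16 means 16 network bits, 16 host bits
Binary: 11111111111111110000000000000000
Mask: 255.255.0.0


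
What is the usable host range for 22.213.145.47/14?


Network: 22.212.0.0
Broadcast: 22.215.255.255
First usable = network + 1
Last usable = broadcast - 1
Range: 22.212.0.1 to 22.215.255.254


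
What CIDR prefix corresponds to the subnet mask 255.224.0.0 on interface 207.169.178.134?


Binary: 11111111.11100000.00000000.00000000
Count leading 1s
Prefix: /11


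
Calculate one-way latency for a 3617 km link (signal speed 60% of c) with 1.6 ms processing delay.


Speed = 0.6 * 3e5 km/s = 180000 km/s
Propagation delay = 3617 / 180000 = 0.0201 s = 20.0944 ms
Processing delay = 1.6 ms
Total one-way latency = 21.6944 ms


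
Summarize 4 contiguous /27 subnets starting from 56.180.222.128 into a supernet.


Original prefix: /27
Number of subnets: 4 = 2^2
New prefix = 27 - 2 = 25
Supernet: 56.180.222.128/25


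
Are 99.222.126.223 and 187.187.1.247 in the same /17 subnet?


Mask: 255.255.128.0
99.222.126.223 AND mask = 99.222.0.0
187.187.1.247 AND mask = 187.187.0.0
No, different subnets (99.222.0.0 vs 187.187.0.0)


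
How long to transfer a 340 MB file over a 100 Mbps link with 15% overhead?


Effective throughput = 100 * (1 - 15/100) = 85 Mbps
File size in Mb = 340 * 8 = 2720 Mb
Time = 2720 / 85
Time = 32 seconds


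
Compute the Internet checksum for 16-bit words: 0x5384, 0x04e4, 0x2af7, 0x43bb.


Sum all words (with carry folding):
+ 0x5384 = 0x5384
+ 0x04e4 = 0x5868
+ 0x2af7 = 0x835f
+ 0x43bb = 0xc71a
One's complement: ~0xc71a
Checksum = 0x38e5


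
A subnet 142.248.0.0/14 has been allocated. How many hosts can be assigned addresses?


Host bits = 32 - 14 = 18
Total addresses = 2^18 = 262144
Usable = total - 2 (network and broadcast)
Usable hosts: 262142


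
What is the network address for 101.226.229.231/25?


IP:   01100101.11100010.11100101.11100111
Mask: 11111111.11111111.11111111.10000000
AND operation:
Net:  01100101.11100010.11100101.10000000
Network: 101.226.229.128/25


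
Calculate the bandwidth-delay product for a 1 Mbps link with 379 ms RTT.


BDP = bandwidth * RTT
= 1 Mbps * 379 ms
= 1 * 1e6 * 379 / 1000 bits
= 379000 bits
= 47375 bytes
= 46.2646 KB
BDP = 379000 bits (47375 bytes)


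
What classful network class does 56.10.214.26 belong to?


First octet: 56
Binary: 00111000
0xxxxxxx -> Class A (1-126)
Class A, default mask 255.0.0.0 (/8)


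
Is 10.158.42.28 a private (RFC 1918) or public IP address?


RFC 1918 private ranges:
  10.0.0.0/8 (10.0.0.0 - 10.255.255.255)
  172.16.0.0/12 (172.16.0.0 - 172.31.255.255)
  192.168.0.0/16 (192.168.0.0 - 192.168.255.255)
Private (in 10.0.0.0/8)


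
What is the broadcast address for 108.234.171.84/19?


Network: 108.234.160.0/19
Host bits = 13
Set all host bits to 1:
Broadcast: 108.234.191.255


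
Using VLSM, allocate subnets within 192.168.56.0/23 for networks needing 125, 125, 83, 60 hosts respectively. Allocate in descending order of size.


125 hosts -> /25 (126 usable): 192.168.56.0/25
125 hosts -> /25 (126 usable): 192.168.56.128/25
83 hosts -> /25 (126 usable): 192.168.57.0/25
60 hosts -> /26 (62 usable): 192.168.57.128/26
Allocation: 192.168.56.0/25 (125 hosts, 126 usable); 192.168.56.128/25 (125 hosts, 126 usable); 192.168.57.0/25 (83 hosts, 126 usable); 192.168.57.128/26 (60 hosts, 62 usable)


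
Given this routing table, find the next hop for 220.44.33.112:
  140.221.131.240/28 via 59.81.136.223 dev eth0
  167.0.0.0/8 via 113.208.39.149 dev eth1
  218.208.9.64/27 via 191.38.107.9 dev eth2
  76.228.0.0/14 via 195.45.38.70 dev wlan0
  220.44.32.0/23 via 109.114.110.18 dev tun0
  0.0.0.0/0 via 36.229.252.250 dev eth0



Longest prefix match for 220.44.33.112:
  /28 140.221.131.240: no
  /8 167.0.0.0: no
  /27 218.208.9.64: no
  /14 76.228.0.0: no
  /23 220.44.32.0: MATCH
  /0 0.0.0.0: MATCH
Selected: next-hop 109.114.110.18 via tun0 (matched /23)


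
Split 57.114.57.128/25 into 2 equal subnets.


New prefix = 25 + 1 = 26
Each subnet has 64 addresses
  57.114.57.128/26
  57.114.57.192/26
Subnets: 57.114.57.128/26, 57.114.57.192/26


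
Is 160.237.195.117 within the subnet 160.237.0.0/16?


Subnet network: 160.237.0.0
Test IP AND mask: 160.237.0.0
Yes, 160.237.195.117 is in 160.237.0.0/16


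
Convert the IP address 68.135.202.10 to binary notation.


68 = 01000100
135 = 10000111
202 = 11001010
10 = 00001010
Binary: 01000100.10000111.11001010.00001010


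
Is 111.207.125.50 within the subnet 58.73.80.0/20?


Subnet network: 58.73.80.0
Test IP AND mask: 111.207.112.0
No, 111.207.125.50 is not in 58.73.80.0/20


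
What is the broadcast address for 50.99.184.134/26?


Network: 50.99.184.128/26
Host bits = 6
Set all host bits to 1:
Broadcast: 50.99.184.191


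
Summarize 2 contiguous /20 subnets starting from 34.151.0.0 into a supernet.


Original prefix: /20
Number of subnets: 2 = 2^1
New prefix = 20 - 1 = 19
Supernet: 34.151.0.0/19


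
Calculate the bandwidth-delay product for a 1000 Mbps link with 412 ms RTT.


BDP = bandwidth * RTT
= 1000 Mbps * 412 ms
= 1000 * 1e6 * 412 / 1000 bits
= 412000000 bits
= 51500000 bytes
= 50292.9688 KB
BDP = 412000000 bits (51500000 bytes)


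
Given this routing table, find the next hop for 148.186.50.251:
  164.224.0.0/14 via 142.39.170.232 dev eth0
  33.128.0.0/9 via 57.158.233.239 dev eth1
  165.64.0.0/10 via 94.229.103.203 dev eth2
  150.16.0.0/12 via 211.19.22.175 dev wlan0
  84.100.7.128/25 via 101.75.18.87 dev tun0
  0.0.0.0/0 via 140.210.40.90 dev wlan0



Longest prefix match for 148.186.50.251:
  /14 164.224.0.0: no
  /9 33.128.0.0: no
  /10 165.64.0.0: no
  /12 150.16.0.0: no
  /25 84.100.7.128: no
  /0 0.0.0.0: MATCH
Selected: next-hop 140.210.40.90 via wlan0 (matched /0)


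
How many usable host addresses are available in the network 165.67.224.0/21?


Host bits = 32 - 21 = 11
Total addresses = 2^11 = 2048
Usable = total - 2 (network and broadcast)
Usable hosts: 2046


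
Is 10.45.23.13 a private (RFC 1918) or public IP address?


RFC 1918 private ranges:
  10.0.0.0/8 (10.0.0.0 - 10.255.255.255)
  172.16.0.0/12 (172.16.0.0 - 172.31.255.255)
  192.168.0.0/16 (192.168.0.0 - 192.168.255.255)
Private (in 10.0.0.0/8)


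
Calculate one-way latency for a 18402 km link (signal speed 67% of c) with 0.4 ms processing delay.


Speed = 0.67 * 3e5 km/s = 201000 km/s
Propagation delay = 18402 / 201000 = 0.0916 s = 91.5522 ms
Processing delay = 0.4 ms
Total one-way latency = 91.9522 ms


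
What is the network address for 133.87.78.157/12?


IP:   10000101.01010111.01001110.10011101
Mask: 11111111.11110000.00000000.00000000
AND operation:
Net:  10000101.01010000.00000000.00000000
Network: 133.80.0.0/12


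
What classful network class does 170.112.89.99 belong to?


First octet: 170
Binary: 10101010
10xxxxxx -> Class B (128-191)
Class B, default mask 255.255.0.0 (/16)


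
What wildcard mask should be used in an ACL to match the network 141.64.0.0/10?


Subnet mask: 255.192.0.0
Wildcard = 255.255.255.255 - subnet mask
255 - 255 = 0
255 - 192 = 63
255 - 0 = 255
255 - 0 = 255
Wildcard: 0.63.255.255


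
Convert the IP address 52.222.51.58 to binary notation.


52 = 00110100
222 = 11011110
51 = 00110011
58 = 00111010
Binary: 00110100.11011110.00110011.00111010


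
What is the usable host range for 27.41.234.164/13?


Network: 27.40.0.0
Broadcast: 27.47.255.255
First usable = network + 1
Last usable = broadcast - 1
Range: 27.40.0.1 to 27.47.255.254


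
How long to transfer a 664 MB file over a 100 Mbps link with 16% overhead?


Effective throughput = 100 * (1 - 16/100) = 84 Mbps
File size in Mb = 664 * 8 = 5312 Mb
Time = 5312 / 84
Time = 63.2381 seconds


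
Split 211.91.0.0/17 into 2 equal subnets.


New prefix = 17 + 1 = 18
Each subnet has 16384 addresses
  211.91.0.0/18
  211.91.64.0/18
Subnets: 211.91.0.0/18, 211.91.64.0/18


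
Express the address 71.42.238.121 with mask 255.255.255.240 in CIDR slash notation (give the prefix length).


Binary: 11111111.11111111.11111111.11110000
Count leading 1s
Prefix: /28


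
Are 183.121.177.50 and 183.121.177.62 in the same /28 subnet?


Mask: 255.255.255.240
183.121.177.50 AND mask = 183.121.177.48
183.121.177.62 AND mask = 183.121.177.48
Yes, same subnet (183.121.177.48)


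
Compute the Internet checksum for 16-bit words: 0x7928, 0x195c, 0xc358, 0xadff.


Sum all words (with carry folding):
+ 0x7928 = 0x7928
+ 0x195c = 0x9284
+ 0xc358 = 0x55dd
+ 0xadff = 0x03dd
One's complement: ~0x03dd
Checksum = 0xfc22


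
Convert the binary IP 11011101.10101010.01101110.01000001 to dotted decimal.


11011101 = 221
10101010 = 170
01101110 = 110
01000001 = 65
IP: 221.170.110.65


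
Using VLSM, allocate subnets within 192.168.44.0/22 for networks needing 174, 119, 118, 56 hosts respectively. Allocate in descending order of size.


174 hosts -> /24 (254 usable): 192.168.44.0/24
119 hosts -> /25 (126 usable): 192.168.45.0/25
118 hosts -> /25 (126 usable): 192.168.45.128/25
56 hosts -> /26 (62 usable): 192.168.46.0/26
Allocation: 192.168.44.0/24 (174 hosts, 254 usable); 192.168.45.0/25 (119 hosts, 126 usable); 192.168.45.128/25 (118 hosts, 126 usable); 192.168.46.0/26 (56 hosts, 62 usable)


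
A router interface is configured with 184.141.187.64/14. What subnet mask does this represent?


/14 means 14 network bits, 18 host bits
Binary: 11111111111111000000000000000000
Mask: 255.252.0.0


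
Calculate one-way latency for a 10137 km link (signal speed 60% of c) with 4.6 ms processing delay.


Speed = 0.6 * 3e5 km/s = 180000 km/s
Propagation delay = 10137 / 180000 = 0.0563 s = 56.3167 ms
Processing delay = 4.6 ms
Total one-way latency = 60.9167 ms


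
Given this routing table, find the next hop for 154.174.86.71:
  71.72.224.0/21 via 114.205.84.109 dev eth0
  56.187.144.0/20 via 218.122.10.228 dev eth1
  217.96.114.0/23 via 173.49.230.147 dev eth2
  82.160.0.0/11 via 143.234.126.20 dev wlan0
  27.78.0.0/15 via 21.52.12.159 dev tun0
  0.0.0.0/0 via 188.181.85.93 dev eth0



Longest prefix match for 154.174.86.71:
  /21 71.72.224.0: no
  /20 56.187.144.0: no
  /23 217.96.114.0: no
  /11 82.160.0.0: no
  /15 27.78.0.0: no
  /0 0.0.0.0: MATCH
Selected: next-hop 188.181.85.93 via eth0 (matched /0)


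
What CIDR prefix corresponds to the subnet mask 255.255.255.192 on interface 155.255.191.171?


Binary: 11111111.11111111.11111111.11000000
Count leading 1s
Prefix: /26


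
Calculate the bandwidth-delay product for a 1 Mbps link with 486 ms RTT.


BDP = bandwidth * RTT
= 1 Mbps * 486 ms
= 1 * 1e6 * 486 / 1000 bits
= 486000 bits
= 60750 bytes
= 59.3262 KB
BDP = 486000 bits (60750 bytes)


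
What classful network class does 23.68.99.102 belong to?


First octet: 23
Binary: 00010111
0xxxxxxx -> Class A (1-126)
Class A, default mask 255.0.0.0 (/8)


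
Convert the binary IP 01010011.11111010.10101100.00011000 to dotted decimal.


01010011 = 83
11111010 = 250
10101100 = 172
00011000 = 24
IP: 83.250.172.24


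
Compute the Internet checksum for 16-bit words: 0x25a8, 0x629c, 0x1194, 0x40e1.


Sum all words (with carry folding):
+ 0x25a8 = 0x25a8
+ 0x629c = 0x8844
+ 0x1194 = 0x99d8
+ 0x40e1 = 0xdab9
One's complement: ~0xdab9
Checksum = 0x2546


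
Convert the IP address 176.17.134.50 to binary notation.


176 = 10110000
17 = 00010001
134 = 10000110
50 = 00110010
Binary: 10110000.00010001.10000110.00110010


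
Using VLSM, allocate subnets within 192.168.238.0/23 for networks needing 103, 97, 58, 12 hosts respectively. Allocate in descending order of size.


103 hosts -> /25 (126 usable): 192.168.238.0/25
97 hosts -> /25 (126 usable): 192.168.238.128/25
58 hosts -> /26 (62 usable): 192.168.239.0/26
12 hosts -> /28 (14 usable): 192.168.239.64/28
Allocation: 192.168.238.0/25 (103 hosts, 126 usable); 192.168.238.128/25 (97 hosts, 126 usable); 192.168.239.0/26 (58 hosts, 62 usable); 192.168.239.64/28 (12 hosts, 14 usable)


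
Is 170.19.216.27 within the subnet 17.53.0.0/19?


Subnet network: 17.53.0.0
Test IP AND mask: 170.19.192.0
No, 170.19.216.27 is not in 17.53.0.0/19


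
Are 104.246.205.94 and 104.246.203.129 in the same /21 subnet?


Mask: 255.255.248.0
104.246.205.94 AND mask = 104.246.200.0
104.246.203.129 AND mask = 104.246.200.0
Yes, same subnet (104.246.200.0)


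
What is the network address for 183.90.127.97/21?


IP:   10110111.01011010.01111111.01100001
Mask: 11111111.11111111.11111000.00000000
AND operation:
Net:  10110111.01011010.01111000.00000000
Network: 183.90.120.0/21


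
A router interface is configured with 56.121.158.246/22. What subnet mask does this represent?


/22 means 22 network bits, 10 host bits
Binary: 11111111111111111111110000000000
Mask: 255.255.252.0


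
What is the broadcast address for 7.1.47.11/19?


Network: 7.1.32.0/19
Host bits = 13
Set all host bits to 1:
Broadcast: 7.1.63.255


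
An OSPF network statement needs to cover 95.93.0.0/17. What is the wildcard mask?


Subnet mask: 255.255.128.0
Wildcard = 255.255.255.255 - subnet mask
255 - 255 = 0
255 - 255 = 0
255 - 128 = 127
255 - 0 = 255
Wildcard: 0.0.127.255


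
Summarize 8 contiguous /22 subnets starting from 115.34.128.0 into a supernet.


Original prefix: /22
Number of subnets: 8 = 2^3
New prefix = 22 - 3 = 19
Supernet: 115.34.128.0/19


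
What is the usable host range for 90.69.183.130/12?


Network: 90.64.0.0
Broadcast: 90.79.255.255
First usable = network + 1
Last usable = broadcast - 1
Range: 90.64.0.1 to 90.79.255.254


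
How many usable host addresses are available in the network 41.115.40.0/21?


Host bits = 32 - 21 = 11
Total addresses = 2^11 = 2048
Usable = total - 2 (network and broadcast)
Usable hosts: 2046


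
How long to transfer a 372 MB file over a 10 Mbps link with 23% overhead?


Effective throughput = 10 * (1 - 23/100) = 7.7 Mbps
File size in Mb = 372 * 8 = 2976 Mb
Time = 2976 / 7.7
Time = 386.4935 seconds


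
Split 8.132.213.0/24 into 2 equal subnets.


New prefix = 24 + 1 = 25
Each subnet has 128 addresses
  8.132.213.0/25
  8.132.213.128/25
Subnets: 8.132.213.0/25, 8.132.213.128/25


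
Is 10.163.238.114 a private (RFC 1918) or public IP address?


RFC 1918 private ranges:
  10.0.0.0/8 (10.0.0.0 - 10.255.255.255)
  172.16.0.0/12 (172.16.0.0 - 172.31.255.255)
  192.168.0.0/16 (192.168.0.0 - 192.168.255.255)
Private (in 10.0.0.0/8)


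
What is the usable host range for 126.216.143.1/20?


Network: 126.216.128.0
Broadcast: 126.216.143.255
First usable = network + 1
Last usable = broadcast - 1
Range: 126.216.128.1 to 126.216.143.254


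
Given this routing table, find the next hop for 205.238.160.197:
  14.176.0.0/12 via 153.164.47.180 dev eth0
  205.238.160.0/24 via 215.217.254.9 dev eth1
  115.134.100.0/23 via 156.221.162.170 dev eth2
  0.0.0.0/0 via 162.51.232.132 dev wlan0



Longest prefix match for 205.238.160.197:
  /12 14.176.0.0: no
  /24 205.238.160.0: MATCH
  /23 115.134.100.0: no
  /0 0.0.0.0: MATCH
Selected: next-hop 215.217.254.9 via eth1 (matched /24)


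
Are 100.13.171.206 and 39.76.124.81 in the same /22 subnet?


Mask: 255.255.252.0
100.13.171.206 AND mask = 100.13.168.0
39.76.124.81 AND mask = 39.76.124.0
No, different subnets (100.13.168.0 vs 39.76.124.0)


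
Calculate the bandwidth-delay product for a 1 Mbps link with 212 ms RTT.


BDP = bandwidth * RTT
= 1 Mbps * 212 ms
= 1 * 1e6 * 212 / 1000 bits
= 212000 bits
= 26500 bytes
= 25.8789 KB
BDP = 212000 bits (26500 bytes)


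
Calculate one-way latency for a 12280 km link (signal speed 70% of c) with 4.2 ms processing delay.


Speed = 0.7 * 3e5 km/s = 210000 km/s
Propagation delay = 12280 / 210000 = 0.0585 s = 58.4762 ms
Processing delay = 4.2 ms
Total one-way latency = 62.6762 ms


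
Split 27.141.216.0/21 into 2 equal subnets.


New prefix = 21 + 1 = 22
Each subnet has 1024 addresses
  27.141.216.0/22
  27.141.220.0/22
Subnets: 27.141.216.0/22, 27.141.220.0/22


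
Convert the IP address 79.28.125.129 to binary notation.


79 = 01001111
28 = 00011100
125 = 01111101
129 = 10000001
Binary: 01001111.00011100.01111101.10000001


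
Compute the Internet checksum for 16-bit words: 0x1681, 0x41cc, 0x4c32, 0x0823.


Sum all words (with carry folding):
+ 0x1681 = 0x1681
+ 0x41cc = 0x584d
+ 0x4c32 = 0xa47f
+ 0x0823 = 0xaca2
One's complement: ~0xaca2
Checksum = 0x535d


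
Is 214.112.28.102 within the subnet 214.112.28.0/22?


Subnet network: 214.112.28.0
Test IP AND mask: 214.112.28.0
Yes, 214.112.28.102 is in 214.112.28.0/22


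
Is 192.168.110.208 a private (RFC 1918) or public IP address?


RFC 1918 private ranges:
  10.0.0.0/8 (10.0.0.0 - 10.255.255.255)
  172.16.0.0/12 (172.16.0.0 - 172.31.255.255)
  192.168.0.0/16 (192.168.0.0 - 192.168.255.255)
Private (in 192.168.0.0/16)


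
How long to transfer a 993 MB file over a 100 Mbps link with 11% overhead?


Effective throughput = 100 * (1 - 11/100) = 89 Mbps
File size in Mb = 993 * 8 = 7944 Mb
Time = 7944 / 89
Time = 89.2584 seconds


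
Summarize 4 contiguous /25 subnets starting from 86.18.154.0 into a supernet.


Original prefix: /25
Number of subnets: 4 = 2^2
New prefix = 25 - 2 = 23
Supernet: 86.18.154.0/23


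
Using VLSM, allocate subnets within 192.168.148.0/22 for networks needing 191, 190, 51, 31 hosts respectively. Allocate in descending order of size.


191 hosts -> /24 (254 usable): 192.168.148.0/24
190 hosts -> /24 (254 usable): 192.168.149.0/24
51 hosts -> /26 (62 usable): 192.168.150.0/26
31 hosts -> /26 (62 usable): 192.168.150.64/26
Allocation: 192.168.148.0/24 (191 hosts, 254 usable); 192.168.149.0/24 (190 hosts, 254 usable); 192.168.150.0/26 (51 hosts, 62 usable); 192.168.150.64/26 (31 hosts, 62 usable)


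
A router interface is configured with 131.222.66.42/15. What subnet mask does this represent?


/15 means 15 network bits, 17 host bits
Binary: 11111111111111100000000000000000
Mask: 255.254.0.0


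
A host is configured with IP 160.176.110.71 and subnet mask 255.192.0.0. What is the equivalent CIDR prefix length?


Binary: 11111111.11000000.00000000.00000000
Count leading 1s
Prefix: /10


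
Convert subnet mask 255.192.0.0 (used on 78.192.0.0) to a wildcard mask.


Subnet mask: 255.192.0.0
Wildcard = 255.255.255.255 - subnet mask
255 - 255 = 0
255 - 192 = 63
255 - 0 = 255
255 - 0 = 255
Wildcard: 0.63.255.255


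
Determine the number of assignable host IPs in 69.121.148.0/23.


Host bits = 32 - 23 = 9
Total addresses = 2^9 = 512
Usable = total - 2 (network and broadcast)
Usable hosts: 510


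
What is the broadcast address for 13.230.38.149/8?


Network: 13.0.0.0/8
Host bits = 24
Set all host bits to 1:
Broadcast: 13.255.255.255


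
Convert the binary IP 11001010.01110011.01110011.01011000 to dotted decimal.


11001010 = 202
01110011 = 115
01110011 = 115
01011000 = 88
IP: 202.115.115.88


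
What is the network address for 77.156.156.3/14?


IP:   01001101.10011100.10011100.00000011
Mask: 11111111.11111100.00000000.00000000
AND operation:
Net:  01001101.10011100.00000000.00000000
Network: 77.156.0.0/14


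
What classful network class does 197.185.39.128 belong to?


First octet: 197
Binary: 11000101
110xxxxx -> Class C (192-223)
Class C, default mask 255.255.255.0 (/24)


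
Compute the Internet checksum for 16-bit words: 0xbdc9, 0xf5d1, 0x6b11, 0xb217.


Sum all words (with carry folding):
+ 0xbdc9 = 0xbdc9
+ 0xf5d1 = 0xb39b
+ 0x6b11 = 0x1ead
+ 0xb217 = 0xd0c4
One's complement: ~0xd0c4
Checksum = 0x2f3b


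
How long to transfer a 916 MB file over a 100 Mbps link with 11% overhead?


Effective throughput = 100 * (1 - 11/100) = 89 Mbps
File size in Mb = 916 * 8 = 7328 Mb
Time = 7328 / 89
Time = 82.3371 seconds


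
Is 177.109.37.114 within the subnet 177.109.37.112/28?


Subnet network: 177.109.37.112
Test IP AND mask: 177.109.37.112
Yes, 177.109.37.114 is in 177.109.37.112/28


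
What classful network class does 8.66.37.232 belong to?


First octet: 8
Binary: 00001000
0xxxxxxx -> Class A (1-126)
Class A, default mask 255.0.0.0 (/8)


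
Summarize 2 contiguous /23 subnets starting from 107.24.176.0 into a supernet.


Original prefix: /23
Number of subnets: 2 = 2^1
New prefix = 23 - 1 = 22
Supernet: 107.24.176.0/22


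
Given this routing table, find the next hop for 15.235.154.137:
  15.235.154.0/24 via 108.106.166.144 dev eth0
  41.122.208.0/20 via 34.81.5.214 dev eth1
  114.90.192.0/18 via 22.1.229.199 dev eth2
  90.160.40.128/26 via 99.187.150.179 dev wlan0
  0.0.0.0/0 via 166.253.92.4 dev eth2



Longest prefix match for 15.235.154.137:
  /24 15.235.154.0: MATCH
  /20 41.122.208.0: no
  /18 114.90.192.0: no
  /26 90.160.40.128: no
  /0 0.0.0.0: MATCH
Selected: next-hop 108.106.166.144 via eth0 (matched /24)


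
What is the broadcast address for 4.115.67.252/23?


Network: 4.115.66.0/23
Host bits = 9
Set all host bits to 1:
Broadcast: 4.115.67.255


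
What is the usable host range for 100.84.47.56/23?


Network: 100.84.46.0
Broadcast: 100.84.47.255
First usable = network + 1
Last usable = broadcast - 1
Range: 100.84.46.1 to 100.84.47.254


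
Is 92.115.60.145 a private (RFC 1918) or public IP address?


RFC 1918 private ranges:
  10.0.0.0/8 (10.0.0.0 - 10.255.255.255)
  172.16.0.0/12 (172.16.0.0 - 172.31.255.255)
  192.168.0.0/16 (192.168.0.0 - 192.168.255.255)
Public (not in any RFC 1918 range)


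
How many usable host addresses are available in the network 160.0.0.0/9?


Host bits = 32 - 9 = 23
Total addresses = 2^23 = 8388608
Usable = total - 2 (network and broadcast)
Usable hosts: 8388606


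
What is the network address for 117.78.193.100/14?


IP:   01110101.01001110.11000001.01100100
Mask: 11111111.11111100.00000000.00000000
AND operation:
Net:  01110101.01001100.00000000.00000000
Network: 117.76.0.0/14


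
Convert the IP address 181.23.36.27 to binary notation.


181 = 10110101
23 = 00010111
36 = 00100100
27 = 00011011
Binary: 10110101.00010111.00100100.00011011


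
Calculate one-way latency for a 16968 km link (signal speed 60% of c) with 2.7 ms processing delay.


Speed = 0.6 * 3e5 km/s = 180000 km/s
Propagation delay = 16968 / 180000 = 0.0943 s = 94.2667 ms
Processing delay = 2.7 ms
Total one-way latency = 96.9667 ms


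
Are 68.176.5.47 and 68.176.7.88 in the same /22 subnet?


Mask: 255.255.252.0
68.176.5.47 AND mask = 68.176.4.0
68.176.7.88 AND mask = 68.176.4.0
Yes, same subnet (68.176.4.0)


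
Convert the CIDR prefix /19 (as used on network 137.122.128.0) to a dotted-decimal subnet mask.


/19 means 19 network bits, 13 host bits
Binary: 11111111111111111110000000000000
Mask: 255.255.224.0


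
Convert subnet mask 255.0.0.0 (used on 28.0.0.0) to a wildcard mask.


Subnet mask: 255.0.0.0
Wildcard = 255.255.255.255 - subnet mask
255 - 255 = 0
255 - 0 = 255
255 - 0 = 255
255 - 0 = 255
Wildcard: 0.255.255.255


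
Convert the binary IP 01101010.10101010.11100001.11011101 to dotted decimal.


01101010 = 106
10101010 = 170
11100001 = 225
11011101 = 221
IP: 106.170.225.221


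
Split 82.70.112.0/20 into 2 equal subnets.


New prefix = 20 + 1 = 21
Each subnet has 2048 addresses
  82.70.112.0/21
  82.70.120.0/21
Subnets: 82.70.112.0/21, 82.70.120.0/21


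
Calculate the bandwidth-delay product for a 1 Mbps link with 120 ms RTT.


BDP = bandwidth * RTT
= 1 Mbps * 120 ms
= 1 * 1e6 * 120 / 1000 bits
= 120000 bits
= 15000 bytes
= 14.6484 KB
BDP = 120000 bits (15000 bytes)


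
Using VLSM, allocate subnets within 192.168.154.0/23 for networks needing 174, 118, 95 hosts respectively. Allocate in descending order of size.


174 hosts -> /24 (254 usable): 192.168.154.0/24
118 hosts -> /25 (126 usable): 192.168.155.0/25
95 hosts -> /25 (126 usable): 192.168.155.128/25
Allocation: 192.168.154.0/24 (174 hosts, 254 usable); 192.168.155.0/25 (118 hosts, 126 usable); 192.168.155.128/25 (95 hosts, 126 usable)


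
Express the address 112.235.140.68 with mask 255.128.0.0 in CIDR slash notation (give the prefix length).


Binary: 11111111.10000000.00000000.00000000
Count leading 1s
Prefix: /9


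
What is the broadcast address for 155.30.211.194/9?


Network: 155.0.0.0/9
Host bits = 23
Set all host bits to 1:
Broadcast: 155.127.255.255


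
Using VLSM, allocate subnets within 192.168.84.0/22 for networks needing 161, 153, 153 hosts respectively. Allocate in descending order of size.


161 hosts -> /24 (254 usable): 192.168.84.0/24
153 hosts -> /24 (254 usable): 192.168.85.0/24
153 hosts -> /24 (254 usable): 192.168.86.0/24
Allocation: 192.168.84.0/24 (161 hosts, 254 usable); 192.168.85.0/24 (153 hosts, 254 usable); 192.168.86.0/24 (153 hosts, 254 usable)


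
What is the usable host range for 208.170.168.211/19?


Network: 208.170.160.0
Broadcast: 208.170.191.255
First usable = network + 1
Last usable = broadcast - 1
Range: 208.170.160.1 to 208.170.191.254


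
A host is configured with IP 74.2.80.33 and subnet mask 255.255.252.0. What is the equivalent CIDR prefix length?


Binary: 11111111.11111111.11111100.00000000
Count leading 1s
Prefix: /22


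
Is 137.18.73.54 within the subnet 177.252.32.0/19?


Subnet network: 177.252.32.0
Test IP AND mask: 137.18.64.0
No, 137.18.73.54 is not in 177.252.32.0/19


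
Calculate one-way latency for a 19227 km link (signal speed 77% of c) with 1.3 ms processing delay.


Speed = 0.77 * 3e5 km/s = 231000 km/s
Propagation delay = 19227 / 231000 = 0.0832 s = 83.2338 ms
Processing delay = 1.3 ms
Total one-way latency = 84.5338 ms


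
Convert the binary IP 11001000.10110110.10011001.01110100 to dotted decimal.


11001000 = 200
10110110 = 182
10011001 = 153
01110100 = 116
IP: 200.182.153.116


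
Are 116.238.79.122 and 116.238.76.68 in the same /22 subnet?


Mask: 255.255.252.0
116.238.79.122 AND mask = 116.238.76.0
116.238.76.68 AND mask = 116.238.76.0
Yes, same subnet (116.238.76.0)


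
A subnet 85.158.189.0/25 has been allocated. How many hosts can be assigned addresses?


Host bits = 32 - 25 = 7
Total addresses = 2^7 = 128
Usable = total - 2 (network and broadcast)
Usable hosts: 126


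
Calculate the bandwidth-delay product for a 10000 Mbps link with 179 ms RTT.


BDP = bandwidth * RTT
= 10000 Mbps * 179 ms
= 10000 * 1e6 * 179 / 1000 bits
= 1790000000 bits
= 223750000 bytes
= 218505.8594 KB
BDP = 1790000000 bits (223750000 bytes)


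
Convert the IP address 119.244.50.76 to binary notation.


119 = 01110111
244 = 11110100
50 = 00110010
76 = 01001100
Binary: 01110111.11110100.00110010.01001100


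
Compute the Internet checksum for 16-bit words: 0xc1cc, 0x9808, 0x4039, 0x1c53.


Sum all words (with carry folding):
+ 0xc1cc = 0xc1cc
+ 0x9808 = 0x59d5
+ 0x4039 = 0x9a0e
+ 0x1c53 = 0xb661
One's complement: ~0xb661
Checksum = 0x499e


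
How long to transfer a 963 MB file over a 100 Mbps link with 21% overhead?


Effective throughput = 100 * (1 - 21/100) = 79 Mbps
File size in Mb = 963 * 8 = 7704 Mb
Time = 7704 / 79
Time = 97.519 seconds


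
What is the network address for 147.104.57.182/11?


IP:   10010011.01101000.00111001.10110110
Mask: 11111111.11100000.00000000.00000000
AND operation:
Net:  10010011.01100000.00000000.00000000
Network: 147.96.0.0/11


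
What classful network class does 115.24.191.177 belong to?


First octet: 115
Binary: 01110011
0xxxxxxx -> Class A (1-126)
Class A, default mask 255.0.0.0 (/8)


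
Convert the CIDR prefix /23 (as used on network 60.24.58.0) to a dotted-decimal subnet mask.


/23 means 23 network bits, 9 host bits
Binary: 11111111111111111111111000000000
Mask: 255.255.254.0


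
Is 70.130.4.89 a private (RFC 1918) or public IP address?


RFC 1918 private ranges:
  10.0.0.0/8 (10.0.0.0 - 10.255.255.255)
  172.16.0.0/12 (172.16.0.0 - 172.31.255.255)
  192.168.0.0/16 (192.168.0.0 - 192.168.255.255)
Public (not in any RFC 1918 range)


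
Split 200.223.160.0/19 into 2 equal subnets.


New prefix = 19 + 1 = 20
Each subnet has 4096 addresses
  200.223.160.0/20
  200.223.176.0/20
Subnets: 200.223.160.0/20, 200.223.176.0/20


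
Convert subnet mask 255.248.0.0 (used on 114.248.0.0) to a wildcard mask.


Subnet mask: 255.248.0.0
Wildcard = 255.255.255.255 - subnet mask
255 - 255 = 0
255 - 248 = 7
255 - 0 = 255
255 - 0 = 255
Wildcard: 0.7.255.255


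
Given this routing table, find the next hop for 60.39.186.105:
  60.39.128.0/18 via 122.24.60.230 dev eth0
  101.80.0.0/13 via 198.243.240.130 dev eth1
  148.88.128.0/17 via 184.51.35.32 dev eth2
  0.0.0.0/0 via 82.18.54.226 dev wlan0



Longest prefix match for 60.39.186.105:
  /18 60.39.128.0: MATCH
  /13 101.80.0.0: no
  /17 148.88.128.0: no
  /0 0.0.0.0: MATCH
Selected: next-hop 122.24.60.230 via eth0 (matched /18)


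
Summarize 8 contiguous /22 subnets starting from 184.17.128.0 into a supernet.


Original prefix: /22
Number of subnets: 8 = 2^3
New prefix = 22 - 3 = 19
Supernet: 184.17.128.0/19


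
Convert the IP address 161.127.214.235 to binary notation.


161 = 10100001
127 = 01111111
214 = 11010110
235 = 11101011
Binary: 10100001.01111111.11010110.11101011


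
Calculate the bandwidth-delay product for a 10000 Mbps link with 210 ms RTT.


BDP = bandwidth * RTT
= 10000 Mbps * 210 ms
= 10000 * 1e6 * 210 / 1000 bits
= 2100000000 bits
= 262500000 bytes
= 256347.6562 KB
BDP = 2100000000 bits (262500000 bytes)
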